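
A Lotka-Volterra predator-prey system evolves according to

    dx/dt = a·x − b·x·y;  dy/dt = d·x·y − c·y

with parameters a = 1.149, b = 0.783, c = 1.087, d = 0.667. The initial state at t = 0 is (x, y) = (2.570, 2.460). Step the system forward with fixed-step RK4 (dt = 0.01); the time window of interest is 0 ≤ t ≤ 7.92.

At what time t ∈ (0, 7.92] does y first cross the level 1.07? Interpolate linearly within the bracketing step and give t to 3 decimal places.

t = 2.428

t=0.000: state=(2.570, 2.460)
step 1 (dt=0.01): k1=(-1.997, 1.543), k2=(-2.005, 1.531), k3=(-2.005, 1.531), k4=(-2.012, 1.519); state += dt/6·(k1+2k2+2k3+k4)
t=0.010: state=(2.550, 2.475)
t=0.020: state=(2.530, 2.490)
t=0.030: state=(2.509, 2.505)
continuing one RK4 step at a time; state shown every 50 steps (Δt=0.5):
t=0.500: state=(1.574, 2.837)
t=1.000: state=(0.971, 2.486)
t=1.500: state=(0.730, 1.903)
t=2.000: state=(0.683, 1.393)
t=2.420: state=(0.739, 1.075)
next step: t=2.430: state=(0.742, 1.069) — y has crossed 1.07
linear interpolation between t=2.420 (1.07505) and t=2.430 (1.06869) → t≈2.428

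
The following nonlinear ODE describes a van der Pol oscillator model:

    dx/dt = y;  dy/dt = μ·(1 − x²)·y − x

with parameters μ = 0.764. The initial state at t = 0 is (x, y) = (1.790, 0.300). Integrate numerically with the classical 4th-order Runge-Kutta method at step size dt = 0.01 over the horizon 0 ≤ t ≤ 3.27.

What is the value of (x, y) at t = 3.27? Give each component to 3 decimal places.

t=0.000: state=(1.790, 0.300)
step 1 (dt=0.01): k1=(0.300, -2.295), k2=(0.289, -2.279), k3=(0.289, -2.279), k4=(0.277, -2.262); state += dt/6·(k1+2k2+2k3+k4)
t=0.010: state=(1.793, 0.277)
t=0.020: state=(1.796, 0.255)
t=0.030: state=(1.798, 0.233)
continuing one RK4 step at a time; state shown every 20 steps (Δt=0.2):
t=0.200: state=(1.809, -0.093)
t=0.400: state=(1.761, -0.371)
t=0.600: state=(1.665, -0.573)
t=0.800: state=(1.534, -0.737)
t=1.000: state=(1.371, -0.890)
t=1.200: state=(1.177, -1.052)
t=1.400: state=(0.949, -1.242)
t=1.600: state=(0.678, -1.474)
t=1.800: state=(0.355, -1.757)
t=2.000: state=(-0.027, -2.072)
t=2.200: state=(-0.470, -2.335)
t=2.400: state=(-0.946, -2.368)
t=2.600: state=(-1.390, -2.004)
t=2.800: state=(-1.726, -1.322)
t=3.000: state=(-1.917, -0.615)
t=3.200: state=(-1.984, -0.081)
t=3.270: state=(-1.984, 0.059)

(x, y) = (-1.984, 0.059)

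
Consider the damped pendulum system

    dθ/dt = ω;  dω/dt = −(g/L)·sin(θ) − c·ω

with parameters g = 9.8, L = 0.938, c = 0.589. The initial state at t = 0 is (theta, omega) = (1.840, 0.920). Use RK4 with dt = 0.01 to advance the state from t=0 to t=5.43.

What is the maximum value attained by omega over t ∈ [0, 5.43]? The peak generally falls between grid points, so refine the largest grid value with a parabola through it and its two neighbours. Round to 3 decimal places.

max omega = 3.313

t=0.000: state=(1.840, 0.920)
step 1 (dt=0.01): k1=(0.920, -10.613), k2=(0.867, -10.569), k3=(0.867, -10.570), k4=(0.814, -10.527); state += dt/6·(k1+2k2+2k3+k4)
t=0.010: state=(1.849, 0.814)
t=0.020: state=(1.856, 0.709)
t=0.030: state=(1.863, 0.605)
continuing one RK4 step at a time; state shown every 20 steps (Δt=0.2):
t=0.200: state=(1.821, -1.069)
t=0.400: state=(1.422, -2.902)
t=0.600: state=(0.689, -4.271)
t=0.800: state=(-0.192, -4.249)
t=1.000: state=(-0.906, -2.716)
t=1.200: state=(-1.245, -0.654)
t=1.400: state=(-1.177, 1.284)
t=1.600: state=(-0.760, 2.777)
t=1.800: state=(-0.131, 3.308)
t=2.000: state=(0.476, 2.571)
t=2.200: state=(0.844, 1.038)
t=2.400: state=(0.885, -0.612)
t=2.600: state=(0.623, -1.916)
t=2.800: state=(0.169, -2.465)
t=3.000: state=(-0.297, -2.043)
t=3.200: state=(-0.601, -0.925)
t=3.400: state=(-0.656, 0.372)
t=3.600: state=(-0.470, 1.406)
t=3.800: state=(-0.133, 1.841)
t=4.000: state=(0.216, 1.538)
t=4.200: state=(0.446, 0.698)
t=4.400: state=(0.485, -0.294)
t=4.600: state=(0.342, -1.074)
t=4.800: state=(0.088, -1.379)
t=5.000: state=(-0.172, -1.130)
t=5.200: state=(-0.338, -0.485)
t=5.400: state=(-0.359, 0.265)
t=5.430: state=(-0.349, 0.369)
largest grid value and its neighbours: omega(1.770)=3.31016, omega(1.780)=3.31279, omega(1.790)=3.31203
parabola through these three points peaks at t≈1.783 with omega≈3.31292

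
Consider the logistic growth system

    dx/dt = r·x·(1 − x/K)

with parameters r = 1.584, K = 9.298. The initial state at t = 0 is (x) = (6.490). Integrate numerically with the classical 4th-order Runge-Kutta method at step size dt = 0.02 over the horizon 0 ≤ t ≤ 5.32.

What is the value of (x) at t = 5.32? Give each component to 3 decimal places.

(x) = (9.297)

t=0.000: state=(6.490)
step 1 (dt=0.02): k1=(3.105), k2=(3.085), k3=(3.085), k4=(3.065); state += dt/6·(k1+2k2+2k3+k4)
t=0.020: state=(6.552)
t=0.040: state=(6.613)
t=0.060: state=(6.673)
continuing one RK4 step at a time; state shown every 10 steps (Δt=0.2):
t=0.200: state=(7.070)
t=0.400: state=(7.562)
t=0.600: state=(7.966)
t=0.800: state=(8.288)
t=1.000: state=(8.540)
t=1.200: state=(8.733)
t=1.400: state=(8.880)
t=1.600: state=(8.990)
t=1.800: state=(9.071)
t=2.000: state=(9.132)
t=2.200: state=(9.176)
t=2.400: state=(9.209)
t=2.600: state=(9.233)
t=2.800: state=(9.251)
t=3.000: state=(9.263)
t=3.200: state=(9.273)
t=3.400: state=(9.280)
t=3.600: state=(9.285)
t=3.800: state=(9.288)
t=4.000: state=(9.291)
t=4.200: state=(9.293)
t=4.400: state=(9.294)
t=4.600: state=(9.295)
t=4.800: state=(9.296)
t=5.000: state=(9.297)
t=5.200: state=(9.297)
t=5.320: state=(9.297)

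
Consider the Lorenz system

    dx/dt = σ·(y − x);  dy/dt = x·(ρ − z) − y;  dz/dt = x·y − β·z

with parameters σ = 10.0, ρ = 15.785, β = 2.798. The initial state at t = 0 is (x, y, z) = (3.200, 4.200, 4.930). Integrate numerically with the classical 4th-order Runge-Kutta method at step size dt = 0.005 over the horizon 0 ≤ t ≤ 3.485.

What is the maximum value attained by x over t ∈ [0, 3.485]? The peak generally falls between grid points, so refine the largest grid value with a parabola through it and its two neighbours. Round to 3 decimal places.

max x = 11.056

t=0.000: state=(3.200, 4.200, 4.930)
step 1 (dt=0.005): k1=(10.000, 30.536, -0.354), k2=(10.513, 30.734, -0.000), k3=(10.506, 30.744, 0.004), k4=(11.012, 30.952, 0.366); state += dt/6·(k1+2k2+2k3+k4)
t=0.005: state=(3.253, 4.354, 4.930)
t=0.010: state=(3.310, 4.510, 4.934)
t=0.015: state=(3.372, 4.668, 4.941)
continuing one RK4 step at a time; state shown every 40 steps (Δt=0.2):
t=0.200: state=(8.425, 12.038, 10.524)
t=0.400: state=(9.105, 5.153, 22.030)
t=0.600: state=(2.524, 1.061, 14.297)
t=0.800: state=(1.940, 2.450, 8.653)
t=1.000: state=(4.422, 6.558, 7.093)
t=1.200: state=(9.768, 11.642, 15.702)
t=1.400: state=(6.683, 3.272, 19.446)
t=1.600: state=(2.767, 2.294, 12.510)
t=1.800: state=(3.645, 4.895, 8.768)
t=2.000: state=(7.650, 10.048, 11.905)
t=2.200: state=(8.670, 6.599, 19.663)
t=2.400: state=(4.177, 2.877, 14.983)
t=2.600: state=(3.829, 4.581, 10.557)
t=2.800: state=(6.734, 8.674, 11.555)
t=3.000: state=(8.693, 7.864, 18.206)
t=3.200: state=(5.240, 3.747, 16.018)
t=3.400: state=(4.285, 4.721, 11.842)
t=3.485: state=(4.920, 5.958, 11.185)
largest grid value and its neighbours: x(0.310)=11.05413, x(0.315)=11.05447, x(0.320)=11.04082
parabola through these three points peaks at t≈0.313 with x≈11.05605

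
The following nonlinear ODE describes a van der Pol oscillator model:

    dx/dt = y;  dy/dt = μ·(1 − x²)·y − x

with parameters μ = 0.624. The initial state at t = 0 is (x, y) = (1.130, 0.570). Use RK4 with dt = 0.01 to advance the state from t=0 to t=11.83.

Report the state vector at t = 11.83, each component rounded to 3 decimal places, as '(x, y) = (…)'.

(x, y) = (0.611, 2.318)

t=0.000: state=(1.130, 0.570)
step 1 (dt=0.01): k1=(0.570, -1.228), k2=(0.564, -1.233), k3=(0.564, -1.232), k4=(0.558, -1.236); state += dt/6·(k1+2k2+2k3+k4)
t=0.010: state=(1.136, 0.558)
t=0.020: state=(1.141, 0.545)
t=0.030: state=(1.147, 0.533)
continuing one RK4 step at a time; state shown every 50 steps (Δt=0.5):
t=0.500: state=(1.254, -0.072)
t=1.000: state=(1.075, -0.626)
t=1.500: state=(0.636, -1.133)
t=2.000: state=(-0.066, -1.672)
t=2.500: state=(-0.971, -1.790)
t=3.000: state=(-1.651, -0.791)
t=3.500: state=(-1.769, 0.227)
t=4.000: state=(-1.506, 0.779)
t=4.500: state=(-1.005, 1.230)
t=5.000: state=(-0.250, 1.819)
t=5.500: state=(0.796, 2.237)
t=6.000: state=(1.722, 1.206)
t=6.500: state=(1.964, -0.106)
t=7.000: state=(1.742, -0.707)
t=7.500: state=(1.290, -1.102)
t=8.000: state=(0.620, -1.611)
t=8.500: state=(-0.348, -2.238)
t=9.000: state=(-1.448, -1.845)
t=9.500: state=(-1.979, -0.306)
t=10.000: state=(-1.892, 0.529)
t=10.500: state=(-1.518, 0.943)
t=11.000: state=(-0.945, 1.373)
t=11.500: state=(-0.110, 1.996)
t=11.830: state=(0.611, 2.318)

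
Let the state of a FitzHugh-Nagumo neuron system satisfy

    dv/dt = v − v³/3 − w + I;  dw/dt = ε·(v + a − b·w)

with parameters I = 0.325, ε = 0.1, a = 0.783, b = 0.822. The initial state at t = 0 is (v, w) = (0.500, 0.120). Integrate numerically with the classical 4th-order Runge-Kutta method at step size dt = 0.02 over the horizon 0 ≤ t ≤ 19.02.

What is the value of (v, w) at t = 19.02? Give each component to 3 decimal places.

(v, w) = (-1.568, -0.012)

t=0.000: state=(0.500, 0.120)
step 1 (dt=0.02): k1=(0.663, 0.118), k2=(0.667, 0.119), k3=(0.667, 0.119), k4=(0.671, 0.120); state += dt/6·(k1+2k2+2k3+k4)
t=0.020: state=(0.513, 0.122)
t=0.040: state=(0.527, 0.125)
t=0.060: state=(0.540, 0.127)
continuing one RK4 step at a time; state shown every 50 steps (Δt=1):
t=1.000: state=(1.244, 0.270)
t=2.000: state=(1.599, 0.465)
t=3.000: state=(1.586, 0.658)
t=4.000: state=(1.487, 0.829)
t=5.000: state=(1.364, 0.975)
t=6.000: state=(1.220, 1.098)
t=7.000: state=(1.041, 1.195)
t=8.000: state=(0.790, 1.265)
t=9.000: state=(0.345, 1.297)
t=10.000: state=(-0.706, 1.259)
t=11.000: state=(-1.882, 1.100)
t=12.000: state=(-1.982, 0.899)
t=13.000: state=(-1.925, 0.716)
t=14.000: state=(-1.862, 0.553)
t=15.000: state=(-1.800, 0.408)
t=16.000: state=(-1.740, 0.281)
t=17.000: state=(-1.681, 0.170)
t=18.000: state=(-1.624, 0.073)
t=19.000: state=(-1.569, -0.011)
t=19.020: state=(-1.568, -0.012)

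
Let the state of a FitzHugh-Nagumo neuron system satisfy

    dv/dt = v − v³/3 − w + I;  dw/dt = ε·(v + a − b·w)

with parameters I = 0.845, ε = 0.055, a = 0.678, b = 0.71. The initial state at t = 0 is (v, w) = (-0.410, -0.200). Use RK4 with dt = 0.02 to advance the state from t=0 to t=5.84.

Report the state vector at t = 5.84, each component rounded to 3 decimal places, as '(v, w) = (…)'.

(v, w) = (1.906, 0.490)

t=0.000: state=(-0.410, -0.200)
step 1 (dt=0.02): k1=(0.658, 0.023), k2=(0.663, 0.023), k3=(0.663, 0.023), k4=(0.669, 0.023); state += dt/6·(k1+2k2+2k3+k4)
t=0.020: state=(-0.397, -0.200)
t=0.040: state=(-0.383, -0.199)
t=0.060: state=(-0.370, -0.199)
continuing one RK4 step at a time; state shown every 10 steps (Δt=0.2):
t=0.200: state=(-0.267, -0.195)
t=0.400: state=(-0.096, -0.188)
t=0.600: state=(0.111, -0.179)
t=0.800: state=(0.360, -0.168)
t=1.000: state=(0.652, -0.153)
t=1.200: state=(0.975, -0.136)
t=1.400: state=(1.297, -0.115)
t=1.600: state=(1.573, -0.091)
t=1.800: state=(1.776, -0.064)
t=2.000: state=(1.905, -0.036)
t=2.200: state=(1.977, -0.007)
t=2.400: state=(2.013, 0.022)
t=2.600: state=(2.028, 0.052)
t=2.800: state=(2.032, 0.081)
t=3.000: state=(2.029, 0.110)
t=3.200: state=(2.024, 0.139)
t=3.400: state=(2.016, 0.167)
t=3.600: state=(2.008, 0.196)
t=3.800: state=(2.000, 0.223)
t=4.000: state=(1.991, 0.251)
t=4.200: state=(1.982, 0.278)
t=4.400: state=(1.973, 0.305)
t=4.600: state=(1.963, 0.332)
t=4.800: state=(1.954, 0.358)
t=5.000: state=(1.945, 0.384)
t=5.200: state=(1.936, 0.410)
t=5.400: state=(1.926, 0.435)
t=5.600: state=(1.917, 0.460)
t=5.800: state=(1.908, 0.485)
t=5.840: state=(1.906, 0.490)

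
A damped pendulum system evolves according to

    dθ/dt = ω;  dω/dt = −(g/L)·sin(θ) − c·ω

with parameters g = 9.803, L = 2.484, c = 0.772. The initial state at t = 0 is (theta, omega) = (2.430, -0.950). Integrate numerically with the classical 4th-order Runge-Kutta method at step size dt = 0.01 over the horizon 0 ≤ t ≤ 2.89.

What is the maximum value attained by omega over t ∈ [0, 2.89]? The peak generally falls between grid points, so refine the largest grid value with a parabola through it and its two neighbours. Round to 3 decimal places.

t=0.000: state=(2.430, -0.950)
step 1 (dt=0.01): k1=(-0.950, -1.844), k2=(-0.959, -1.851), k3=(-0.959, -1.851), k4=(-0.969, -1.858); state += dt/6·(k1+2k2+2k3+k4)
t=0.010: state=(2.420, -0.969)
t=0.020: state=(2.411, -0.987)
t=0.030: state=(2.401, -1.006)
continuing one RK4 step at a time; state shown every 10 steps (Δt=0.1):
t=0.100: state=(2.326, -1.142)
t=0.200: state=(2.201, -1.349)
t=0.300: state=(2.055, -1.570)
t=0.400: state=(1.887, -1.803)
t=0.500: state=(1.695, -2.039)
t=0.600: state=(1.479, -2.267)
t=0.700: state=(1.242, -2.469)
t=0.800: state=(0.987, -2.625)
t=0.900: state=(0.719, -2.715)
t=1.000: state=(0.447, -2.721)
t=1.100: state=(0.178, -2.635)
t=1.200: state=(-0.077, -2.457)
t=1.300: state=(-0.311, -2.200)
t=1.400: state=(-0.515, -1.883)
t=1.500: state=(-0.686, -1.527)
t=1.600: state=(-0.820, -1.153)
t=1.700: state=(-0.917, -0.777)
t=1.800: state=(-0.976, -0.410)
t=1.900: state=(-0.999, -0.062)
t=2.000: state=(-0.989, 0.261)
t=2.100: state=(-0.948, 0.555)
t=2.200: state=(-0.879, 0.815)
t=2.300: state=(-0.786, 1.036)
t=2.400: state=(-0.674, 1.212)
t=2.500: state=(-0.546, 1.339)
t=2.600: state=(-0.407, 1.414)
t=2.700: state=(-0.265, 1.434)
t=2.800: state=(-0.122, 1.400)
t=2.890: state=(0.000, 1.326)
largest grid value and its neighbours: omega(2.680)=1.43403, omega(2.690)=1.43410, omega(2.700)=1.43362
parabola through these three points peaks at t≈2.686 with omega≈1.43413

max omega = 1.434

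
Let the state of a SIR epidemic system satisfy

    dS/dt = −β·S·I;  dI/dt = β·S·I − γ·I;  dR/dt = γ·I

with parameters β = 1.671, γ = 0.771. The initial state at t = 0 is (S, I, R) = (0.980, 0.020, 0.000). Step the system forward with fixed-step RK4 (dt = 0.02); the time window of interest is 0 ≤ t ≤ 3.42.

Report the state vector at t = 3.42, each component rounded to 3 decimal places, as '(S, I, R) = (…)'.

(S, I, R) = (0.603, 0.173, 0.224)

t=0.000: state=(0.980, 0.020, 0.000)
step 1 (dt=0.02): k1=(-0.033, 0.017, 0.015), k2=(-0.033, 0.017, 0.016), k3=(-0.033, 0.017, 0.016), k4=(-0.033, 0.018, 0.016); state += dt/6·(k1+2k2+2k3+k4)
t=0.020: state=(0.979, 0.020, 0.000)
t=0.040: state=(0.979, 0.021, 0.001)
t=0.060: state=(0.978, 0.021, 0.001)
continuing one RK4 step at a time; state shown every 10 steps (Δt=0.2):
t=0.200: state=(0.973, 0.024, 0.003)
t=0.400: state=(0.964, 0.028, 0.007)
t=0.600: state=(0.955, 0.033, 0.012)
t=0.800: state=(0.943, 0.039, 0.018)
t=1.000: state=(0.930, 0.046, 0.024)
t=1.200: state=(0.915, 0.054, 0.032)
t=1.400: state=(0.897, 0.062, 0.041)
t=1.600: state=(0.877, 0.072, 0.051)
t=1.800: state=(0.855, 0.082, 0.063)
t=2.000: state=(0.831, 0.093, 0.076)
t=2.200: state=(0.804, 0.105, 0.092)
t=2.400: state=(0.774, 0.117, 0.109)
t=2.600: state=(0.743, 0.129, 0.128)
t=2.800: state=(0.710, 0.141, 0.149)
t=3.000: state=(0.676, 0.153, 0.171)
t=3.200: state=(0.641, 0.163, 0.196)
t=3.400: state=(0.606, 0.172, 0.221)
t=3.420: state=(0.603, 0.173, 0.224)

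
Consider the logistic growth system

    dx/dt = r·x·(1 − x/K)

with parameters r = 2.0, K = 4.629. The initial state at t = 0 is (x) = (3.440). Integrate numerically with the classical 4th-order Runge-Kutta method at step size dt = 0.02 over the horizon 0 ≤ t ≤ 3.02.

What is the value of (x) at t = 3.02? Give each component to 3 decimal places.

t=0.000: state=(3.440)
step 1 (dt=0.02): k1=(1.767), k2=(1.750), k3=(1.750), k4=(1.733); state += dt/6·(k1+2k2+2k3+k4)
t=0.020: state=(3.475)
t=0.040: state=(3.509)
t=0.060: state=(3.543)
continuing one RK4 step at a time; state shown every 5 steps (Δt=0.1):
t=0.100: state=(3.608)
t=0.200: state=(3.758)
t=0.300: state=(3.891)
t=0.400: state=(4.007)
t=0.500: state=(4.107)
t=0.600: state=(4.193)
t=0.700: state=(4.265)
t=0.800: state=(4.327)
t=0.900: state=(4.379)
t=1.000: state=(4.422)
t=1.100: state=(4.458)
t=1.200: state=(4.488)
t=1.300: state=(4.513)
t=1.400: state=(4.534)
t=1.500: state=(4.551)
t=1.600: state=(4.565)
t=1.700: state=(4.576)
t=1.800: state=(4.586)
t=1.900: state=(4.593)
t=2.000: state=(4.600)
t=2.100: state=(4.605)
t=2.200: state=(4.609)
t=2.300: state=(4.613)
t=2.400: state=(4.616)
t=2.500: state=(4.618)
t=2.600: state=(4.620)
t=2.700: state=(4.622)
t=2.800: state=(4.623)
t=2.900: state=(4.624)
t=3.000: state=(4.625)
t=3.020: state=(4.625)

(x) = (4.625)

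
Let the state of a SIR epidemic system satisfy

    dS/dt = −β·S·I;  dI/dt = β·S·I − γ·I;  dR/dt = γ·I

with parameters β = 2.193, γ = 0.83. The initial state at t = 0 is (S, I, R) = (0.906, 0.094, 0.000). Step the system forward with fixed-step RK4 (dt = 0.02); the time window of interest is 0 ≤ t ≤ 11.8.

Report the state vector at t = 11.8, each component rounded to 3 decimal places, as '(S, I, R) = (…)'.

(S, I, R) = (0.080, 0.001, 0.919)

t=0.000: state=(0.906, 0.094, 0.000)
step 1 (dt=0.02): k1=(-0.187, 0.109, 0.078), k2=(-0.189, 0.110, 0.079), k3=(-0.189, 0.110, 0.079), k4=(-0.190, 0.110, 0.080); state += dt/6·(k1+2k2+2k3+k4)
t=0.020: state=(0.902, 0.096, 0.002)
t=0.040: state=(0.898, 0.098, 0.003)
t=0.060: state=(0.894, 0.101, 0.005)
continuing one RK4 step at a time; state shown every 25 steps (Δt=0.5):
t=0.500: state=(0.790, 0.158, 0.052)
t=1.000: state=(0.639, 0.229, 0.132)
t=1.500: state=(0.482, 0.279, 0.239)
t=2.000: state=(0.352, 0.290, 0.358)
t=2.500: state=(0.258, 0.267, 0.475)
t=3.000: state=(0.197, 0.226, 0.577)
t=3.500: state=(0.158, 0.181, 0.662)
t=4.000: state=(0.132, 0.140, 0.728)
t=4.500: state=(0.116, 0.106, 0.778)
t=5.000: state=(0.105, 0.079, 0.817)
t=5.500: state=(0.097, 0.058, 0.845)
t=6.000: state=(0.092, 0.043, 0.865)
t=6.500: state=(0.088, 0.031, 0.881)
t=7.000: state=(0.086, 0.023, 0.892)
t=7.500: state=(0.084, 0.016, 0.900)
t=8.000: state=(0.083, 0.012, 0.905)
t=8.500: state=(0.082, 0.009, 0.910)
t=9.000: state=(0.081, 0.006, 0.913)
t=9.500: state=(0.081, 0.004, 0.915)
t=10.000: state=(0.080, 0.003, 0.916)
t=10.500: state=(0.080, 0.002, 0.917)
t=11.000: state=(0.080, 0.002, 0.918)
t=11.500: state=(0.080, 0.001, 0.919)
t=11.800: state=(0.080, 0.001, 0.919)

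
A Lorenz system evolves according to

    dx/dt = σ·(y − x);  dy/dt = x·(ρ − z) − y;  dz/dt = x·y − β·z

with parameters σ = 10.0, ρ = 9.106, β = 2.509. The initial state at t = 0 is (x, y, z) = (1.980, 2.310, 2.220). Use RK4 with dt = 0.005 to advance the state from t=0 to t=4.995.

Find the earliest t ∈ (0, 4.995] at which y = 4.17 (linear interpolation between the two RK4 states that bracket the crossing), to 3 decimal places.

t = 0.140

t=0.000: state=(1.980, 2.310, 2.220)
step 1 (dt=0.005): k1=(3.300, 11.324, -0.996), k2=(3.501, 11.358, -0.915), k3=(3.496, 11.361, -0.914), k4=(3.693, 11.397, -0.831); state += dt/6·(k1+2k2+2k3+k4)
t=0.005: state=(1.997, 2.367, 2.215)
t=0.010: state=(2.017, 2.424, 2.212)
t=0.015: state=(2.038, 2.482, 2.209)
t=0.135: state=(2.993, 4.095, 2.491)
next step: t=0.140: state=(3.048, 4.174, 2.522) — y has crossed 4.17
linear interpolation between t=0.135 (4.09507) and t=0.140 (4.17407) → t≈0.140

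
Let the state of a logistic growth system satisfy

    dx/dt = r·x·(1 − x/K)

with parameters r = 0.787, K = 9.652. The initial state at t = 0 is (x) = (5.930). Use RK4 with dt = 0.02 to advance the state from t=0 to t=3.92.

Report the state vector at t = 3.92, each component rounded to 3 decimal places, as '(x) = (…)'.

(x) = (9.383)

t=0.000: state=(5.930)
step 1 (dt=0.02): k1=(1.800), k2=(1.796), k3=(1.796), k4=(1.793); state += dt/6·(k1+2k2+2k3+k4)
t=0.020: state=(5.966)
t=0.040: state=(6.002)
t=0.060: state=(6.037)
continuing one RK4 step at a time; state shown every 10 steps (Δt=0.2):
t=0.200: state=(6.283)
t=0.400: state=(6.619)
t=0.600: state=(6.937)
t=0.800: state=(7.233)
t=1.000: state=(7.507)
t=1.200: state=(7.758)
t=1.400: state=(7.986)
t=1.600: state=(8.192)
t=1.800: state=(8.377)
t=2.000: state=(8.541)
t=2.200: state=(8.687)
t=2.400: state=(8.815)
t=2.600: state=(8.928)
t=2.800: state=(9.026)
t=3.000: state=(9.113)
t=3.200: state=(9.187)
t=3.400: state=(9.252)
t=3.600: state=(9.308)
t=3.800: state=(9.357)
t=3.920: state=(9.383)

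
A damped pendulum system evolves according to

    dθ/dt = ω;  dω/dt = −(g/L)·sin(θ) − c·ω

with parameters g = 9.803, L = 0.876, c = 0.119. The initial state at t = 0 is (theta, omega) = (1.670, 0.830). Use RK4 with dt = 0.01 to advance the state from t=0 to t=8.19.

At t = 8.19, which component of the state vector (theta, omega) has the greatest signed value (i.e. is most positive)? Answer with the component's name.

largest component: omega

t=0.000: state=(1.670, 0.830)
step 1 (dt=0.01): k1=(0.830, -11.234), k2=(0.774, -11.223), k3=(0.774, -11.223), k4=(0.718, -11.212); state += dt/6·(k1+2k2+2k3+k4)
t=0.010: state=(1.678, 0.718)
t=0.020: state=(1.684, 0.606)
t=0.030: state=(1.690, 0.494)
continuing one RK4 step at a time; state shown every 50 steps (Δt=0.5):
t=0.500: state=(0.724, -4.356)
t=1.000: state=(-1.344, -2.267)
t=1.500: state=(-1.081, 3.206)
t=2.000: state=(0.971, 3.219)
t=2.500: state=(1.231, -2.203)
t=3.000: state=(-0.638, -3.697)
t=3.500: state=(-1.263, 1.421)
t=4.000: state=(0.380, 3.828)
t=4.500: state=(1.232, -0.848)
t=5.000: state=(-0.199, -3.761)
t=5.500: state=(-1.174, 0.453)
t=6.000: state=(0.085, 3.604)
t=6.500: state=(1.107, -0.209)
t=7.000: state=(-0.022, -3.418)
t=7.500: state=(-1.040, 0.084)
t=8.000: state=(-0.002, 3.229)
t=8.190: state=(0.566, 2.557)
compare at T: theta=0.566, omega=2.557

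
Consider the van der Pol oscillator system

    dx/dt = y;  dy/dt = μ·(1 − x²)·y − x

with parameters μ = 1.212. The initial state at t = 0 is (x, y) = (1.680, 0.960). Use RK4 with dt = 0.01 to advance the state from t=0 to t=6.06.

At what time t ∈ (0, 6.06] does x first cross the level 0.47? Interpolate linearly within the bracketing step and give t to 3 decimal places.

t = 2.131

t=0.000: state=(1.680, 0.960)
step 1 (dt=0.01): k1=(0.960, -3.800), k2=(0.941, -3.782), k3=(0.941, -3.781), k4=(0.922, -3.762); state += dt/6·(k1+2k2+2k3+k4)
t=0.010: state=(1.689, 0.922)
t=0.020: state=(1.698, 0.885)
t=0.030: state=(1.707, 0.848)
continuing one RK4 step at a time; state shown every 20 steps (Δt=0.2):
t=0.200: state=(1.803, 0.307)
t=0.400: state=(1.819, -0.103)
t=0.600: state=(1.773, -0.338)
t=0.800: state=(1.690, -0.483)
t=1.000: state=(1.582, -0.592)
t=1.200: state=(1.454, -0.693)
t=1.400: state=(1.304, -0.805)
t=1.600: state=(1.130, -0.947)
t=1.800: state=(0.923, -1.138)
t=2.000: state=(0.669, -1.409)
t=2.130: state=(0.472, -1.644)
next step: t=2.140: state=(0.455, -1.665) — x has crossed 0.47
linear interpolation between t=2.130 (0.47159) and t=2.140 (0.45504) → t≈2.131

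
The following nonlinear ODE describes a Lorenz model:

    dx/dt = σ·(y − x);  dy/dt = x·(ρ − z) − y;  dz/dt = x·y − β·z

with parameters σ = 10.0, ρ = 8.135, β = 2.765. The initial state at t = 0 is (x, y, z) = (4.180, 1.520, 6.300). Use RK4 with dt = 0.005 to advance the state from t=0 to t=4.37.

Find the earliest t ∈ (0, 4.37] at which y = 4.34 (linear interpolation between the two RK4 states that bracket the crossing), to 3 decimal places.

t=0.000: state=(4.180, 1.520, 6.300)
step 1 (dt=0.005): k1=(-26.600, 6.150, -11.066), k2=(-25.781, 6.127, -11.027), k3=(-25.802, 6.130, -11.025), k4=(-25.003, 6.106, -10.985); state += dt/6·(k1+2k2+2k3+k4)
t=0.005: state=(4.051, 1.551, 6.245)
t=0.010: state=(3.930, 1.581, 6.190)
t=0.015: state=(3.816, 1.611, 6.136)
continuing one RK4 step at a time; state shown every 40 steps (Δt=0.2):
t=0.200: state=(2.539, 2.691, 4.549)
t=0.400: state=(3.537, 4.294, 4.250)
next step: t=0.405: state=(3.575, 4.341, 4.268) — y has crossed 4.34
linear interpolation between t=0.400 (4.29379) and t=0.405 (4.34113) → t≈0.405

t = 0.405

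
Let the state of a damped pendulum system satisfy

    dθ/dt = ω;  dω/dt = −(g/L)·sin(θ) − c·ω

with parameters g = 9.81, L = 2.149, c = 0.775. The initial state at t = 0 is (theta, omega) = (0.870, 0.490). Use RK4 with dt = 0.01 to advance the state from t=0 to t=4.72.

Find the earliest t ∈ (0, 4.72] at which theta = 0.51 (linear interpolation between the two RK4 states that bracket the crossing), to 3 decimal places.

t = 0.647

t=0.000: state=(0.870, 0.490)
step 1 (dt=0.01): k1=(0.490, -3.869), k2=(0.471, -3.861), k3=(0.471, -3.861), k4=(0.451, -3.853); state += dt/6·(k1+2k2+2k3+k4)
t=0.010: state=(0.875, 0.451)
t=0.020: state=(0.879, 0.413)
t=0.030: state=(0.883, 0.375)
continuing one RK4 step at a time; state shown every 20 steps (Δt=0.2):
t=0.200: state=(0.893, -0.240)
t=0.400: state=(0.783, -0.839)
t=0.600: state=(0.570, -1.249)
t=0.640: state=(0.519, -1.304)
next step: t=0.650: state=(0.506, -1.317) — theta has crossed 0.51
linear interpolation between t=0.640 (0.51938) and t=0.650 (0.50627) → t≈0.647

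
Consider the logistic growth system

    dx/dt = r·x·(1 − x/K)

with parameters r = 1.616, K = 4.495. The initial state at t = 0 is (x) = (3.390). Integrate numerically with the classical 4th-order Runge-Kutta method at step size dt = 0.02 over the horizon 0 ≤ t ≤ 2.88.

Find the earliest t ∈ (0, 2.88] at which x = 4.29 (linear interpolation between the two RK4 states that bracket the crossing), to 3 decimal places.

t = 1.188

t=0.000: state=(3.390)
step 1 (dt=0.02): k1=(1.347), k2=(1.336), k3=(1.336), k4=(1.325); state += dt/6·(k1+2k2+2k3+k4)
t=0.020: state=(3.417)
t=0.040: state=(3.443)
t=0.060: state=(3.469)
continuing one RK4 step at a time; state shown every 5 steps (Δt=0.1):
t=0.100: state=(3.519)
t=0.200: state=(3.637)
t=0.300: state=(3.744)
t=0.400: state=(3.839)
t=0.500: state=(3.925)
t=0.600: state=(4.000)
t=0.700: state=(4.067)
t=0.800: state=(4.126)
t=0.900: state=(4.177)
t=1.000: state=(4.222)
t=1.100: state=(4.260)
t=1.180: state=(4.287)
next step: t=1.200: state=(4.294) — x has crossed 4.29
linear interpolation between t=1.180 (4.28741) and t=1.200 (4.29371) → t≈1.188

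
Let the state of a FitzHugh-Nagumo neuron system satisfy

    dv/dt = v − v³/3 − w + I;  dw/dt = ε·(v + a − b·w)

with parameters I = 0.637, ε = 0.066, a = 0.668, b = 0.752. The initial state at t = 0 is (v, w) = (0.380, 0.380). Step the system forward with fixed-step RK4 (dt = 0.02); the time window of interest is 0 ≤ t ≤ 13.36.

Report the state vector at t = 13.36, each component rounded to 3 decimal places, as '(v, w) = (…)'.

(v, w) = (0.804, 1.478)

t=0.000: state=(0.380, 0.380)
step 1 (dt=0.02): k1=(0.619, 0.050), k2=(0.623, 0.051), k3=(0.624, 0.051), k4=(0.628, 0.051); state += dt/6·(k1+2k2+2k3+k4)
t=0.020: state=(0.392, 0.381)
t=0.040: state=(0.405, 0.382)
t=0.060: state=(0.418, 0.383)
continuing one RK4 step at a time; state shown every 25 steps (Δt=0.5):
t=0.500: state=(0.747, 0.411)
t=1.000: state=(1.175, 0.454)
t=1.500: state=(1.509, 0.509)
t=2.000: state=(1.671, 0.570)
t=2.500: state=(1.719, 0.633)
t=3.000: state=(1.717, 0.696)
t=3.500: state=(1.696, 0.756)
t=4.000: state=(1.669, 0.814)
t=4.500: state=(1.639, 0.870)
t=5.000: state=(1.608, 0.923)
t=5.500: state=(1.575, 0.974)
t=6.000: state=(1.542, 1.023)
t=6.500: state=(1.509, 1.069)
t=7.000: state=(1.474, 1.114)
t=7.500: state=(1.438, 1.155)
t=8.000: state=(1.402, 1.195)
t=8.500: state=(1.364, 1.233)
t=9.000: state=(1.324, 1.268)
t=9.500: state=(1.283, 1.301)
t=10.000: state=(1.239, 1.332)
t=10.500: state=(1.192, 1.361)
t=11.000: state=(1.142, 1.388)
t=11.500: state=(1.087, 1.412)
t=12.000: state=(1.026, 1.433)
t=12.500: state=(0.956, 1.452)
t=13.000: state=(0.874, 1.468)
t=13.360: state=(0.804, 1.478)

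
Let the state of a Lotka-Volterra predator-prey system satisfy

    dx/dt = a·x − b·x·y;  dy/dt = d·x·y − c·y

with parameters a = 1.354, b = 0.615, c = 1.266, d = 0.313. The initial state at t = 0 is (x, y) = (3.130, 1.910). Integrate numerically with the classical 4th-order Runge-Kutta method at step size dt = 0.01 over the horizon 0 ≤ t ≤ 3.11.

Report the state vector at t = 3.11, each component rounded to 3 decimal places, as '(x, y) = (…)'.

t=0.000: state=(3.130, 1.910)
step 1 (dt=0.01): k1=(0.561, -0.547), k2=(0.567, -0.544), k3=(0.567, -0.544), k4=(0.573, -0.542); state += dt/6·(k1+2k2+2k3+k4)
t=0.010: state=(3.136, 1.905)
t=0.020: state=(3.141, 1.899)
t=0.030: state=(3.147, 1.894)
continuing one RK4 step at a time; state shown every 20 steps (Δt=0.2):
t=0.200: state=(3.265, 1.811)
t=0.400: state=(3.443, 1.734)
t=0.600: state=(3.659, 1.681)
t=0.800: state=(3.909, 1.653)
t=1.000: state=(4.183, 1.653)
t=1.200: state=(4.468, 1.683)
t=1.400: state=(4.747, 1.743)
t=1.600: state=(4.995, 1.836)
t=1.800: state=(5.186, 1.961)
t=2.000: state=(5.293, 2.114)
t=2.200: state=(5.294, 2.288)
t=2.400: state=(5.181, 2.467)
t=2.600: state=(4.963, 2.632)
t=2.800: state=(4.667, 2.763)
t=3.000: state=(4.332, 2.843)
t=3.110: state=(4.145, 2.862)

(x, y) = (4.145, 2.862)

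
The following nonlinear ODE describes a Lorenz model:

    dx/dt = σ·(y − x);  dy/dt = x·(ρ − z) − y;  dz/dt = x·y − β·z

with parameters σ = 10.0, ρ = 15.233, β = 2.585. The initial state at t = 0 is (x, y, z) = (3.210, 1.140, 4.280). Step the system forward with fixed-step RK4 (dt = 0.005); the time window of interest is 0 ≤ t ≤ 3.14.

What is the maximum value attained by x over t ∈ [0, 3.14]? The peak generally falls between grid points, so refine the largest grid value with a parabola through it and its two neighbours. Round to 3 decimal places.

t=0.000: state=(3.210, 1.140, 4.280)
step 1 (dt=0.005): k1=(-20.700, 34.019, -7.404), k2=(-19.332, 33.426, -7.147), k3=(-19.381, 33.463, -7.149), k4=(-18.058, 32.902, -6.902); state += dt/6·(k1+2k2+2k3+k4)
t=0.005: state=(3.113, 1.307, 4.244)
t=0.010: state=(3.029, 1.469, 4.211)
t=0.015: state=(2.957, 1.627, 4.180)
continuing one RK4 step at a time; state shown every 40 steps (Δt=0.2):
t=0.200: state=(4.909, 7.620, 5.096)
t=0.400: state=(10.866, 11.659, 18.297)
t=0.600: state=(4.792, 1.083, 18.508)
t=0.800: state=(1.223, 0.824, 11.277)
t=1.000: state=(1.518, 2.106, 7.003)
t=1.200: state=(3.932, 5.971, 5.858)
t=1.400: state=(9.438, 11.771, 14.182)
t=1.600: state=(6.911, 3.213, 19.827)
t=1.800: state=(2.240, 1.437, 12.902)
t=2.000: state=(2.315, 3.003, 8.382)
t=2.200: state=(5.094, 7.278, 7.960)
t=2.400: state=(9.419, 10.163, 16.623)
t=2.600: state=(5.785, 3.030, 17.967)
t=2.800: state=(2.797, 2.494, 12.102)
t=3.000: state=(3.720, 4.875, 8.963)
t=3.140: state=(5.989, 8.002, 9.973)
largest grid value and its neighbours: x(0.410)=10.91813, x(0.415)=10.92371, x(0.420)=10.91523
parabola through these three points peaks at t≈0.414 with x≈10.92378

max x = 10.924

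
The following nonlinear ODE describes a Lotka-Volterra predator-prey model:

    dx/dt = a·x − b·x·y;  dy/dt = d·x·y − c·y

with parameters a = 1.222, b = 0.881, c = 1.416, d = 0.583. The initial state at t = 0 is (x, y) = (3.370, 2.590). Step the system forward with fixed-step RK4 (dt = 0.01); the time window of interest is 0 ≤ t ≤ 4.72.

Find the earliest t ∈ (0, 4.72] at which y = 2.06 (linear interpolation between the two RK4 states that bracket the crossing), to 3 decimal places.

t = 0.979

t=0.000: state=(3.370, 2.590)
step 1 (dt=0.01): k1=(-3.571, 1.421), k2=(-3.574, 1.398), k3=(-3.573, 1.398), k4=(-3.575, 1.375); state += dt/6·(k1+2k2+2k3+k4)
t=0.010: state=(3.334, 2.604)
t=0.020: state=(3.299, 2.617)
t=0.030: state=(3.263, 2.631)
continuing one RK4 step at a time; state shown every 20 steps (Δt=0.2):
t=0.200: state=(2.674, 2.774)
t=0.400: state=(2.092, 2.755)
t=0.600: state=(1.667, 2.580)
t=0.800: state=(1.381, 2.319)
t=0.970: state=(1.223, 2.073)
next step: t=0.980: state=(1.216, 2.058) — y has crossed 2.06
linear interpolation between t=0.970 (2.07295) and t=0.980 (2.05839) → t≈0.979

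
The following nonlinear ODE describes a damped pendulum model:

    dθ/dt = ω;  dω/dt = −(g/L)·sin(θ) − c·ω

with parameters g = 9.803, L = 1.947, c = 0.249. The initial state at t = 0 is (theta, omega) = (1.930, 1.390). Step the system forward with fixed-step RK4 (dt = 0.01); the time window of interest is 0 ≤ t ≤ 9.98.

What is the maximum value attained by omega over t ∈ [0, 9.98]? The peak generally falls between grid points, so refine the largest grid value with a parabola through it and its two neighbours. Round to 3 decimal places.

t=0.000: state=(1.930, 1.390)
step 1 (dt=0.01): k1=(1.390, -5.060), k2=(1.365, -5.041), k3=(1.365, -5.041), k4=(1.340, -5.023); state += dt/6·(k1+2k2+2k3+k4)
t=0.010: state=(1.944, 1.340)
t=0.020: state=(1.957, 1.290)
t=0.030: state=(1.969, 1.240)
continuing one RK4 step at a time; state shown every 50 steps (Δt=0.5):
t=0.500: state=(2.052, -0.832)
t=1.000: state=(1.088, -3.000)
t=1.500: state=(-0.606, -3.121)
t=2.000: state=(-1.571, -0.631)
t=2.500: state=(-1.265, 1.794)
t=3.000: state=(0.027, 2.926)
t=3.500: state=(1.138, 1.188)
t=4.000: state=(1.127, -1.181)
t=4.500: state=(0.129, -2.456)
t=5.000: state=(-0.875, -1.206)
t=5.500: state=(-0.939, 0.922)
t=6.000: state=(-0.117, 2.050)
t=6.500: state=(0.725, 1.004)
t=7.000: state=(0.758, -0.842)
t=7.500: state=(0.046, -1.712)
t=8.000: state=(-0.629, -0.737)
t=8.500: state=(-0.593, 0.832)
t=9.000: state=(0.036, 1.416)
t=9.500: state=(0.554, 0.468)
t=9.980: state=(0.462, -0.791)
largest grid value and its neighbours: omega(2.930)=2.95014, omega(2.940)=2.95105, omega(2.950)=2.95049
parabola through these three points peaks at t≈2.941 with omega≈2.95106

max omega = 2.951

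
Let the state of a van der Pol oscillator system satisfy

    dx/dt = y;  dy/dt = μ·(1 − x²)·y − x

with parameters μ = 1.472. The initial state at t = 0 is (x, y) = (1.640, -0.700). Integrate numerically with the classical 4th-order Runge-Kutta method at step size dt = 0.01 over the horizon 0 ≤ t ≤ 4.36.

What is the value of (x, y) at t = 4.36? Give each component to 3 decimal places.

(x, y) = (-0.967, 1.040)

t=0.000: state=(1.640, -0.700)
step 1 (dt=0.01): k1=(-0.700, 0.101), k2=(-0.699, 0.091), k3=(-0.700, 0.092), k4=(-0.699, 0.082); state += dt/6·(k1+2k2+2k3+k4)
t=0.010: state=(1.633, -0.699)
t=0.020: state=(1.626, -0.698)
t=0.030: state=(1.619, -0.698)
continuing one RK4 step at a time; state shown every 20 steps (Δt=0.2):
t=0.200: state=(1.500, -0.711)
t=0.400: state=(1.352, -0.772)
t=0.600: state=(1.188, -0.878)
t=0.800: state=(0.997, -1.041)
t=1.000: state=(0.766, -1.293)
t=1.200: state=(0.471, -1.683)
t=1.400: state=(0.080, -2.265)
t=1.600: state=(-0.444, -2.958)
t=1.800: state=(-1.073, -3.170)
t=2.000: state=(-1.628, -2.203)
t=2.200: state=(-1.930, -0.876)
t=2.400: state=(-2.018, -0.103)
t=2.600: state=(-2.001, 0.224)
t=2.800: state=(-1.941, 0.362)
t=3.000: state=(-1.861, 0.434)
t=3.200: state=(-1.769, 0.486)
t=3.400: state=(-1.666, 0.536)
t=3.600: state=(-1.553, 0.594)
t=3.800: state=(-1.428, 0.666)
t=4.000: state=(-1.286, 0.761)
t=4.200: state=(-1.121, 0.893)
t=4.360: state=(-0.967, 1.040)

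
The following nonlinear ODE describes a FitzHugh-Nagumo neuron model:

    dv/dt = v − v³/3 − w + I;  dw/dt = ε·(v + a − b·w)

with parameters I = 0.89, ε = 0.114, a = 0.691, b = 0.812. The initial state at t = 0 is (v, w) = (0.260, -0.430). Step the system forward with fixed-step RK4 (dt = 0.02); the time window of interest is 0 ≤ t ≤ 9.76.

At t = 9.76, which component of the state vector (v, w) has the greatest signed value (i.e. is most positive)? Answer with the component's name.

t=0.000: state=(0.260, -0.430)
step 1 (dt=0.02): k1=(1.574, 0.148), k2=(1.587, 0.150), k3=(1.587, 0.150), k4=(1.600, 0.152); state += dt/6·(k1+2k2+2k3+k4)
t=0.020: state=(0.292, -0.427)
t=0.040: state=(0.324, -0.424)
t=0.060: state=(0.357, -0.421)
continuing one RK4 step at a time; state shown every 25 steps (Δt=0.5):
t=0.500: state=(1.166, -0.333)
t=1.000: state=(1.860, -0.192)
t=1.500: state=(2.050, -0.035)
t=2.000: state=(2.051, 0.120)
t=2.500: state=(2.014, 0.266)
t=3.000: state=(1.970, 0.404)
t=3.500: state=(1.924, 0.532)
t=4.000: state=(1.878, 0.653)
t=4.500: state=(1.832, 0.765)
t=5.000: state=(1.786, 0.870)
t=5.500: state=(1.740, 0.967)
t=6.000: state=(1.693, 1.057)
t=6.500: state=(1.647, 1.141)
t=7.000: state=(1.600, 1.218)
t=7.500: state=(1.553, 1.289)
t=8.000: state=(1.505, 1.355)
t=8.500: state=(1.457, 1.414)
t=9.000: state=(1.407, 1.469)
t=9.500: state=(1.356, 1.518)
t=9.760: state=(1.329, 1.541)
compare at T: v=1.329, w=1.541

largest component: w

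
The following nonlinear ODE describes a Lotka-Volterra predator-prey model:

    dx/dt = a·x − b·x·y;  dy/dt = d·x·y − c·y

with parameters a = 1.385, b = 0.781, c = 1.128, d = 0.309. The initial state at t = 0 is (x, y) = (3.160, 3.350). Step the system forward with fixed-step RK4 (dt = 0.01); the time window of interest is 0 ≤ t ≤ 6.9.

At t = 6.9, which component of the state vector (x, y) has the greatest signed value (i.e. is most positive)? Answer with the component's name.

t=0.000: state=(3.160, 3.350)
step 1 (dt=0.01): k1=(-3.891, -0.508), k2=(-3.861, -0.527), k3=(-3.861, -0.527), k4=(-3.831, -0.547); state += dt/6·(k1+2k2+2k3+k4)
t=0.010: state=(3.121, 3.345)
t=0.020: state=(3.083, 3.339)
t=0.030: state=(3.046, 3.333)
continuing one RK4 step at a time; state shown every 25 steps (Δt=0.25):
t=0.250: state=(2.368, 3.121)
t=0.500: state=(1.882, 2.770)
t=0.750: state=(1.608, 2.388)
t=1.000: state=(1.478, 2.028)
t=1.250: state=(1.452, 1.712)
t=1.500: state=(1.509, 1.447)
t=1.750: state=(1.644, 1.232)
t=2.000: state=(1.859, 1.063)
t=2.250: state=(2.163, 0.936)
t=2.500: state=(2.571, 0.847)
t=2.750: state=(3.099, 0.795)
t=3.000: state=(3.759, 0.781)
t=3.250: state=(4.553, 0.811)
t=3.500: state=(5.452, 0.900)
t=3.750: state=(6.369, 1.072)
t=4.000: state=(7.115, 1.364)
t=4.250: state=(7.399, 1.809)
t=4.500: state=(6.954, 2.388)
t=4.750: state=(5.822, 2.960)
t=5.000: state=(4.438, 3.318)
t=5.250: state=(3.253, 3.361)
t=5.500: state=(2.428, 3.150)
t=5.750: state=(1.917, 2.805)
t=6.000: state=(1.627, 2.423)
t=6.250: state=(1.485, 2.060)
t=6.500: state=(1.450, 1.739)
t=6.750: state=(1.500, 1.469)
t=6.900: state=(1.568, 1.332)
compare at T: x=1.568, y=1.332

largest component: x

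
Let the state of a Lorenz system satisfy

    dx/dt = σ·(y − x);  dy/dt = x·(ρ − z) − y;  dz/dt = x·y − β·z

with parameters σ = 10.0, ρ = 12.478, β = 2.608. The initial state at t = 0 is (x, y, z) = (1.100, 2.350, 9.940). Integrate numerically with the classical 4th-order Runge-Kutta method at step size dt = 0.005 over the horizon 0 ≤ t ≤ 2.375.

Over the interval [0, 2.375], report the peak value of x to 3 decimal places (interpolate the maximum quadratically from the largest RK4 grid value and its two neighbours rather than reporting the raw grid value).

t=0.000: state=(1.100, 2.350, 9.940)
step 1 (dt=0.005): k1=(12.500, 0.442, -23.339), k2=(12.199, 0.586, -23.112), k3=(12.210, 0.583, -23.115), k4=(11.919, 0.728, -22.890); state += dt/6·(k1+2k2+2k3+k4)
t=0.005: state=(1.161, 2.353, 9.824)
t=0.010: state=(1.219, 2.357, 9.711)
t=0.015: state=(1.275, 2.363, 9.600)
continuing one RK4 step at a time; state shown every 20 steps (Δt=0.1):
t=0.100: state=(1.983, 2.683, 8.010)
t=0.200: state=(2.727, 3.582, 6.820)
t=0.300: state=(3.780, 5.058, 6.494)
t=0.400: state=(5.285, 6.983, 7.434)
t=0.500: state=(6.991, 8.543, 10.044)
t=0.600: state=(7.970, 8.181, 13.477)
t=0.700: state=(7.295, 5.852, 15.207)
t=0.800: state=(5.554, 3.769, 14.377)
t=0.900: state=(4.070, 2.962, 12.437)
t=1.000: state=(3.362, 3.030, 10.524)
t=1.100: state=(3.342, 3.604, 9.066)
t=1.200: state=(3.846, 4.578, 8.269)
t=1.300: state=(4.774, 5.874, 8.361)
t=1.400: state=(5.955, 7.143, 9.564)
t=1.500: state=(6.944, 7.614, 11.668)
t=1.600: state=(7.108, 6.735, 13.537)
t=1.700: state=(6.303, 5.188, 13.962)
t=1.800: state=(5.154, 4.089, 13.048)
t=1.900: state=(4.321, 3.751, 11.643)
t=2.000: state=(4.023, 3.985, 10.360)
t=2.100: state=(4.213, 4.614, 9.524)
t=2.200: state=(4.784, 5.500, 9.340)
t=2.300: state=(5.578, 6.403, 9.934)
t=2.375: state=(6.156, 6.834, 10.838)
largest grid value and its neighbours: x(0.605)=7.97835, x(0.610)=7.98200, x(0.615)=7.98100
parabola through these three points peaks at t≈0.611 with x≈7.98219

max x = 7.982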